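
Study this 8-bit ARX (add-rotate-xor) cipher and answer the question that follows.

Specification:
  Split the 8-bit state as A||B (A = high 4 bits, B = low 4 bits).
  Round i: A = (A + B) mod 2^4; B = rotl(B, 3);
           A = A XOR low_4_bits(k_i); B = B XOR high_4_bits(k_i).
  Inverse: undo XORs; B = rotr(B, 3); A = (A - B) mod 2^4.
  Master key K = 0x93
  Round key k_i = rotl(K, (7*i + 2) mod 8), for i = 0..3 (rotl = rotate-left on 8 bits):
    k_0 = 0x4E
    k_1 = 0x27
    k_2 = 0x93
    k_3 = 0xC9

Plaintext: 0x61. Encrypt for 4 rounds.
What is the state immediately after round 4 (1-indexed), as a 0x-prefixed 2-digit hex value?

0x91

s_0 = plaintext = 0x61
s_1 = Round(s_0, k_0) = 0x9C
s_2 = Round(s_1, k_1) = 0x24
s_3 = Round(s_2, k_2) = 0x5B
s_4 = Round(s_3, k_3) = 0x91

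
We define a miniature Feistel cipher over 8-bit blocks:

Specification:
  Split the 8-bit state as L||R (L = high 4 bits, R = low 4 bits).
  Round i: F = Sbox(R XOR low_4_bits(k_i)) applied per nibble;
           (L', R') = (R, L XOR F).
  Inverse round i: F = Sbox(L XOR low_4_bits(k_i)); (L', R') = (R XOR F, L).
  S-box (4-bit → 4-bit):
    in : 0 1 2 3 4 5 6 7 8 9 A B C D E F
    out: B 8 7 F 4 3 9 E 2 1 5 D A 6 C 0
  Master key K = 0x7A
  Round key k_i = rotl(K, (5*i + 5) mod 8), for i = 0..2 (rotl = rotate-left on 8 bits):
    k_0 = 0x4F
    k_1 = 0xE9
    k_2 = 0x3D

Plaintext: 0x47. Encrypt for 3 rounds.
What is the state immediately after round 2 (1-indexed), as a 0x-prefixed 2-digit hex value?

s_0 = plaintext = 0x47
s_1 = Round(s_0, k_0) = 0x76
s_2 = Round(s_1, k_1) = 0x67
s_3 = Round(s_2, k_2) = 0x73

0x67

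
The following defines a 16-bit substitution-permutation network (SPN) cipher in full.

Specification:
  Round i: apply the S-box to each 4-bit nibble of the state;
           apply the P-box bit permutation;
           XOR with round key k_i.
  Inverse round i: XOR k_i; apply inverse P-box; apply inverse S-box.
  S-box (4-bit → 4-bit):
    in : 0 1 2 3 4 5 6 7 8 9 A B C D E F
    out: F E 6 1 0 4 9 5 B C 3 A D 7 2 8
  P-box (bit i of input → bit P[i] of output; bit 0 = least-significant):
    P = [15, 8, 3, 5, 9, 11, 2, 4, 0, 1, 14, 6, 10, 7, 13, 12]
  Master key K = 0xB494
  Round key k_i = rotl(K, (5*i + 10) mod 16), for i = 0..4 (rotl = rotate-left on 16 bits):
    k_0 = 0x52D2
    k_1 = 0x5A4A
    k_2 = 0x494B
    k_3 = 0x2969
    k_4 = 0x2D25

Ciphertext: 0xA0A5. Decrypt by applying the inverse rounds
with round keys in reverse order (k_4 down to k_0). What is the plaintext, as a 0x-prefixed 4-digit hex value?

s_0 = ciphertext = 0xA0A5
s_1 = InvRound(s_0, k_4) = 0xA4EA
s_2 = InvRound(s_1, k_3) = 0xAAEA
s_3 = InvRound(s_2, k_2) = 0x2738
s_4 = InvRound(s_3, k_1) = 0xC1BB
s_5 = InvRound(s_4, k_0) = 0xF630

0xF630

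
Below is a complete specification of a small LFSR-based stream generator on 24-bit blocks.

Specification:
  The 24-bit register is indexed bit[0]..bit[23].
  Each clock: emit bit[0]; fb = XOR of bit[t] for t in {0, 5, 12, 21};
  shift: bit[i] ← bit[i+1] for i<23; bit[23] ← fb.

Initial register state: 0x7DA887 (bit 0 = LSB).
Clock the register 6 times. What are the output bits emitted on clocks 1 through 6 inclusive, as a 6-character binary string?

111000

reg_0 = 0x7DA887
clock 1: out=1, reg = 0x3ED443
clock 2: out=1, reg = 0x9F6A21
clock 3: out=1, reg = 0x4FB510
clock 4: out=0, reg = 0xA7DA88
clock 5: out=0, reg = 0x53ED44
clock 6: out=0, reg = 0x29F6A2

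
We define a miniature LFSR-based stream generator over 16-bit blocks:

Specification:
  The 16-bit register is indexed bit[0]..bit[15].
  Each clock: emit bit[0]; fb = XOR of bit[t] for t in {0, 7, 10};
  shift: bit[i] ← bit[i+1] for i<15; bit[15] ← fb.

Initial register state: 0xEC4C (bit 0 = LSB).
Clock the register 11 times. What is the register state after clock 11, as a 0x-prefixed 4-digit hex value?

0x0DFD

reg_0 = 0xEC4C
clock 1: out=0, reg = 0xF626
clock 2: out=0, reg = 0xFB13
clock 3: out=1, reg = 0xFD89
clock 4: out=1, reg = 0xFEC4
clock 5: out=0, reg = 0x7F62
clock 6: out=0, reg = 0xBFB1
clock 7: out=1, reg = 0xDFD8
clock 8: out=0, reg = 0x6FEC
clock 9: out=0, reg = 0x37F6
clock 10: out=0, reg = 0x1BFB
clock 11: out=1, reg = 0x0DFD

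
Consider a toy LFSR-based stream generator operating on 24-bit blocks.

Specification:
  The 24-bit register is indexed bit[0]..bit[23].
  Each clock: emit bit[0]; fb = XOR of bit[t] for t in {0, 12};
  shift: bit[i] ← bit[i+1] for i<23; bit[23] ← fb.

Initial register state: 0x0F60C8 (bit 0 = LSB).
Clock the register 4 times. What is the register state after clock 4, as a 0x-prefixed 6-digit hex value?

0xE0F60C

reg_0 = 0x0F60C8
clock 1: out=0, reg = 0x07B064
clock 2: out=0, reg = 0x83D832
clock 3: out=0, reg = 0xC1EC19
clock 4: out=1, reg = 0xE0F60C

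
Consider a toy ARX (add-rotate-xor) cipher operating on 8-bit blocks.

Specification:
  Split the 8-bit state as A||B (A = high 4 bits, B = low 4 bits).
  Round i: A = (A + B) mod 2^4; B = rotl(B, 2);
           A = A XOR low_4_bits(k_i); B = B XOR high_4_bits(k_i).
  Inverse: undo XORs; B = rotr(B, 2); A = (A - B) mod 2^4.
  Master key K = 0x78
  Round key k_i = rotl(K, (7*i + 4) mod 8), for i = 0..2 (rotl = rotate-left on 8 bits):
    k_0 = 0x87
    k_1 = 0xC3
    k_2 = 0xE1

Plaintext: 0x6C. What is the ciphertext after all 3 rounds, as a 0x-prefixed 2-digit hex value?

0x46

s_0 = plaintext = 0x6C
s_1 = Round(s_0, k_0) = 0x5B
s_2 = Round(s_1, k_1) = 0x32
s_3 = Round(s_2, k_2) = 0x46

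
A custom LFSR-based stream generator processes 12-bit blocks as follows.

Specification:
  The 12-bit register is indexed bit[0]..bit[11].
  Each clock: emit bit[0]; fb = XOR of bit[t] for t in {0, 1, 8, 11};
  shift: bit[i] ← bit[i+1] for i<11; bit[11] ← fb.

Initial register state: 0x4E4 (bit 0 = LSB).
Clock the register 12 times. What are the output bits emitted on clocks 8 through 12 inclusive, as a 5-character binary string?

reg_0 = 0x4E4
clock 1: out=0, reg = 0x272
clock 2: out=0, reg = 0x939
clock 3: out=1, reg = 0xC9C
clock 4: out=0, reg = 0xE4E
clock 5: out=0, reg = 0x727
clock 6: out=1, reg = 0xB93
clock 7: out=1, reg = 0x5C9
clock 8: out=1, reg = 0x2E4
clock 9: out=0, reg = 0x172
clock 10: out=0, reg = 0x0B9
clock 11: out=1, reg = 0x85C
clock 12: out=0, reg = 0xC2E

10010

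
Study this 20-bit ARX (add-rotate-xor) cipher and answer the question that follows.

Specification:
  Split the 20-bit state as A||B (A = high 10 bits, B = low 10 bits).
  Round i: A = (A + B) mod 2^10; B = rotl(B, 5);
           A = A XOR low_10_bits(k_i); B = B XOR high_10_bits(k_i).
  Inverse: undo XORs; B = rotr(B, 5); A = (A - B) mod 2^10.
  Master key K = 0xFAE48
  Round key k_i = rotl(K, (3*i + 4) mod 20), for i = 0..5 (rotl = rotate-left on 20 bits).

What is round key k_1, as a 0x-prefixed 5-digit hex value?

K = 0xFAE48
k_0 = rotl(K, (3*0+4) mod 20) = rotl(K, 4) = 0xAE48F
k_1 = rotl(K, (3*1+4) mod 20) = rotl(K, 7) = 0x7247D

0x7247D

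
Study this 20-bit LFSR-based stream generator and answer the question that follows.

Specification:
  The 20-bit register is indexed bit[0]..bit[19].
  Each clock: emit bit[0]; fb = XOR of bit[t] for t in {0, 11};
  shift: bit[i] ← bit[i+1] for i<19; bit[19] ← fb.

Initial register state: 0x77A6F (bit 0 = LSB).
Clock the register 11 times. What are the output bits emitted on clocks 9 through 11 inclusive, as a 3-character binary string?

010

reg_0 = 0x77A6F
clock 1: out=1, reg = 0x3BD37
clock 2: out=1, reg = 0x1DE9B
clock 3: out=1, reg = 0x0EF4D
clock 4: out=1, reg = 0x077A6
clock 5: out=0, reg = 0x03BD3
clock 6: out=1, reg = 0x01DE9
clock 7: out=1, reg = 0x00EF4
clock 8: out=0, reg = 0x8077A
clock 9: out=0, reg = 0x403BD
clock 10: out=1, reg = 0xA01DE
clock 11: out=0, reg = 0x500EF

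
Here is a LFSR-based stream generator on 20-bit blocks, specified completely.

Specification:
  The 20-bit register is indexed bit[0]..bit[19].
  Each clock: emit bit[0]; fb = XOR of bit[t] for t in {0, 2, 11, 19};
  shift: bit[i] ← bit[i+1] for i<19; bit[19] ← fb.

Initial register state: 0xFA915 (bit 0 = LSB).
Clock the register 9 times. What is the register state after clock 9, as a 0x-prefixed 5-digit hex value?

reg_0 = 0xFA915
clock 1: out=1, reg = 0x7D48A
clock 2: out=0, reg = 0x3EA45
clock 3: out=1, reg = 0x9F522
clock 4: out=0, reg = 0xCFA91
clock 5: out=1, reg = 0xE7D48
clock 6: out=0, reg = 0x73EA4
clock 7: out=0, reg = 0x39F52
clock 8: out=0, reg = 0x9CFA9
clock 9: out=1, reg = 0xCE7D4

0xCE7D4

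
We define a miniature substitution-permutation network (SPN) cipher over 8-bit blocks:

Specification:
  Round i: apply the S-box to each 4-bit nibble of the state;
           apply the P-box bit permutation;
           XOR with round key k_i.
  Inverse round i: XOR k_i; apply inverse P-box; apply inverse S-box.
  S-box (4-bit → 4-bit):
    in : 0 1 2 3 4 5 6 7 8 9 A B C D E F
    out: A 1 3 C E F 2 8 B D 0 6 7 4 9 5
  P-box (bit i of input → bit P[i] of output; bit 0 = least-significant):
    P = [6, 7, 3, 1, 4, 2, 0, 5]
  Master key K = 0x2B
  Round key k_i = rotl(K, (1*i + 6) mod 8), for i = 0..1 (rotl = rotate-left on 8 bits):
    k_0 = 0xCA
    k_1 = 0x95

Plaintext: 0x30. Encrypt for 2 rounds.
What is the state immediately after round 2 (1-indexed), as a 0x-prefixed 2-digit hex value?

0xDB

s_0 = plaintext = 0x30
s_1 = Round(s_0, k_0) = 0x69
s_2 = Round(s_1, k_1) = 0xDB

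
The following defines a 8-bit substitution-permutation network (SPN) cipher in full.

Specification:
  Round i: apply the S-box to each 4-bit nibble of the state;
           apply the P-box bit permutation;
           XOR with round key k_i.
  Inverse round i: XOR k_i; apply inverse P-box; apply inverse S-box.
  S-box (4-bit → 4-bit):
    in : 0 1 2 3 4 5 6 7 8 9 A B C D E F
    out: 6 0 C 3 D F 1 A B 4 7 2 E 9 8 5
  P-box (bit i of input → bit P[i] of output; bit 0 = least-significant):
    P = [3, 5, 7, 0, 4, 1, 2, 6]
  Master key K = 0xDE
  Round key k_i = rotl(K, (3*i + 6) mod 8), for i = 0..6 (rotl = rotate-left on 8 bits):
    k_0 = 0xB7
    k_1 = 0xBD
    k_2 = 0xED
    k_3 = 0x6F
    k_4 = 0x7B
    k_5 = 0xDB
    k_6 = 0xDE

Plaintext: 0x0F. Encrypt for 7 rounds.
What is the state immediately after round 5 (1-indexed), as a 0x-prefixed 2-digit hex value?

s_0 = plaintext = 0x0F
s_1 = Round(s_0, k_0) = 0x39
s_2 = Round(s_1, k_1) = 0x2F
s_3 = Round(s_2, k_2) = 0x21
s_4 = Round(s_3, k_3) = 0x2B
s_5 = Round(s_4, k_4) = 0x1F
s_6 = Round(s_5, k_5) = 0x53
s_7 = Round(s_6, k_6) = 0xA0

0x1F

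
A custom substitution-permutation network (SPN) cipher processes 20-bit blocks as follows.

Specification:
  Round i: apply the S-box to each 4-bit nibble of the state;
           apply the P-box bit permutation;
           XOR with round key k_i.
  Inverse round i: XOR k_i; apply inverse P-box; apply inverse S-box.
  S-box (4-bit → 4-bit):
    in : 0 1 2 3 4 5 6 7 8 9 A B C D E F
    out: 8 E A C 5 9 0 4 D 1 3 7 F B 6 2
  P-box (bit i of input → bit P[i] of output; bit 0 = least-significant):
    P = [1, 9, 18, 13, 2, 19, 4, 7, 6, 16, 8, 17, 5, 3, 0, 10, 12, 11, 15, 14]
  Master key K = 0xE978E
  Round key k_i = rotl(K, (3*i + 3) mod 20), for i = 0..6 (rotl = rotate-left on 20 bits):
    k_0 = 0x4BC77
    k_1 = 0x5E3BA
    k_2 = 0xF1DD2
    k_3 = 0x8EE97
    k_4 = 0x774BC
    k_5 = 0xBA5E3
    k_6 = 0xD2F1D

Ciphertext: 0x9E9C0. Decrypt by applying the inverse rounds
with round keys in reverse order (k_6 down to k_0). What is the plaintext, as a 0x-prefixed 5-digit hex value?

s_0 = ciphertext = 0x9E9C0
s_1 = InvRound(s_0, k_6) = 0x3198E
s_2 = InvRound(s_1, k_5) = 0xBC9A0
s_3 = InvRound(s_2, k_4) = 0xB27B3
s_4 = InvRound(s_3, k_3) = 0x19196
s_5 = InvRound(s_4, k_2) = 0xE05A7
s_6 = InvRound(s_5, k_1) = 0x312B2
s_7 = InvRound(s_6, k_0) = 0xE3D51

0xE3D51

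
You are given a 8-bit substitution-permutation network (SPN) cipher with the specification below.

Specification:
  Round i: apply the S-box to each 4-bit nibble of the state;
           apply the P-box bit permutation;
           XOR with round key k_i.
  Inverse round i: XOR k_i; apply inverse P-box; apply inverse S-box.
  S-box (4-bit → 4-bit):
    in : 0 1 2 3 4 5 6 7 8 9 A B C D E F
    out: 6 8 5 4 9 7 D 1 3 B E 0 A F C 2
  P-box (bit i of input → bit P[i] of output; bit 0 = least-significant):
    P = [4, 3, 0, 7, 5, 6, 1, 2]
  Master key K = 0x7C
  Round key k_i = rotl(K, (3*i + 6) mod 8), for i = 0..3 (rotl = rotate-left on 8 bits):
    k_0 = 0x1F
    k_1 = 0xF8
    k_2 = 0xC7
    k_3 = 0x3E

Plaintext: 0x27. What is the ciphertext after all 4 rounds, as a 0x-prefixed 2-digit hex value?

s_0 = plaintext = 0x27
s_1 = Round(s_0, k_0) = 0x2D
s_2 = Round(s_1, k_1) = 0x43
s_3 = Round(s_2, k_2) = 0xE2
s_4 = Round(s_3, k_3) = 0x29

0x29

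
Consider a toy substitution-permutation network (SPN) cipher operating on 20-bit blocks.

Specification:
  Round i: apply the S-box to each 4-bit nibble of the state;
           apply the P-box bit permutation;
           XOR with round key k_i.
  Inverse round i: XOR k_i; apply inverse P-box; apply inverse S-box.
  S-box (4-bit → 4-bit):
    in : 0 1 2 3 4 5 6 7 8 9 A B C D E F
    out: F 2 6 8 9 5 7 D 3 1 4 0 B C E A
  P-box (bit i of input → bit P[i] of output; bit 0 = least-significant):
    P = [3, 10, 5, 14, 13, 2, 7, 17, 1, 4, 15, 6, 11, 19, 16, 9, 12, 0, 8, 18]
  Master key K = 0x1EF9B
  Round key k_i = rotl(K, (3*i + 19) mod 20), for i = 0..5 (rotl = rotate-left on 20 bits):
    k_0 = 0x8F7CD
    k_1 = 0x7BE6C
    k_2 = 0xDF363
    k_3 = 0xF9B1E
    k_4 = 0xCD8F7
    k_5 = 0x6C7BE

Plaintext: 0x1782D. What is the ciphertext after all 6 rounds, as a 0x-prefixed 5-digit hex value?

0xD02F1

s_0 = plaintext = 0x1782D
s_1 = Round(s_0, k_0) = 0x9BD7A
s_2 = Round(s_1, k_1) = 0x50E8C
s_3 = Round(s_2, k_2) = 0x40C3F
s_4 = Round(s_3, k_3) = 0x0C54C
s_5 = Round(s_4, k_4) = 0x227FC
s_6 = Round(s_5, k_5) = 0xD02F1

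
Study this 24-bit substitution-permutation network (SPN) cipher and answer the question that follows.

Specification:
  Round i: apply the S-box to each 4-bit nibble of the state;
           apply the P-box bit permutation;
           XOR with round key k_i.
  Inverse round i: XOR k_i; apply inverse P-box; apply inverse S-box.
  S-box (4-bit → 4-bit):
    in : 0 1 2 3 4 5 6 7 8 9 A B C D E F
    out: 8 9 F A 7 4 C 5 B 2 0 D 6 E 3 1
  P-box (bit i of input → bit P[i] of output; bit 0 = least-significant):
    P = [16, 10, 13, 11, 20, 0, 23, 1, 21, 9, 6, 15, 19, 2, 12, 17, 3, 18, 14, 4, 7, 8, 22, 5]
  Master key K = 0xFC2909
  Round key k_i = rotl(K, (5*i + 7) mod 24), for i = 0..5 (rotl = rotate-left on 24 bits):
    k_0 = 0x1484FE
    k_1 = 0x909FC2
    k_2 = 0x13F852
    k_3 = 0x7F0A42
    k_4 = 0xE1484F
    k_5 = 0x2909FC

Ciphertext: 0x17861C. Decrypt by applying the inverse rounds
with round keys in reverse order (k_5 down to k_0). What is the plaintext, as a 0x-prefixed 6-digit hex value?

s_0 = ciphertext = 0x17861C
s_1 = InvRound(s_0, k_5) = 0x8912F3
s_2 = InvRound(s_1, k_4) = 0xBB4EA0
s_3 = InvRound(s_2, k_3) = 0xBCA569
s_4 = InvRound(s_3, k_2) = 0x32BFD8
s_5 = InvRound(s_4, k_1) = 0xA10F65
s_6 = InvRound(s_5, k_0) = 0xE8A821

0xE8A821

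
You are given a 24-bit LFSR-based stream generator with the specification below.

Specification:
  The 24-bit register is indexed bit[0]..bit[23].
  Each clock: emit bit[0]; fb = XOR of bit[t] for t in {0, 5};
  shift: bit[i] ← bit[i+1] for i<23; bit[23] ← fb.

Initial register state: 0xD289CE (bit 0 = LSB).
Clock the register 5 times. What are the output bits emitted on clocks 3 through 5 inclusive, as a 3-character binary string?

reg_0 = 0xD289CE
clock 1: out=0, reg = 0x6944E7
clock 2: out=1, reg = 0x34A273
clock 3: out=1, reg = 0x1A5139
clock 4: out=1, reg = 0x0D289C
clock 5: out=0, reg = 0x06944E

110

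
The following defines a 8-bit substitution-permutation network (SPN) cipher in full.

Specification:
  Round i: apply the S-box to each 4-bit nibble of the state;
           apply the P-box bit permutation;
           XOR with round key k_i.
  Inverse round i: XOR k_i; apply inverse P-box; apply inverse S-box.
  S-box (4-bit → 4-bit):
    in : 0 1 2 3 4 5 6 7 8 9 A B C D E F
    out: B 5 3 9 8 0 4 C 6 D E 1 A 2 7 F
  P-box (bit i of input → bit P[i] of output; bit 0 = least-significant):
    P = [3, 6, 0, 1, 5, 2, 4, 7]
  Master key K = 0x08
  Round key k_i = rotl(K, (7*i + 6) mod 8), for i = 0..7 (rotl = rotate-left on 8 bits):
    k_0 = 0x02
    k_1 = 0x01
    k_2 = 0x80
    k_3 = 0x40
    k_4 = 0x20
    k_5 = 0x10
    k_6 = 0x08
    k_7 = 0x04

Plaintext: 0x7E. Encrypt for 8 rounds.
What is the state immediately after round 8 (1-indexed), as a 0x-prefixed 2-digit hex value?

0x19

s_0 = plaintext = 0x7E
s_1 = Round(s_0, k_0) = 0xDB
s_2 = Round(s_1, k_1) = 0x0D
s_3 = Round(s_2, k_2) = 0x64
s_4 = Round(s_3, k_3) = 0x52
s_5 = Round(s_4, k_4) = 0x68
s_6 = Round(s_5, k_5) = 0x41
s_7 = Round(s_6, k_6) = 0x81
s_8 = Round(s_7, k_7) = 0x19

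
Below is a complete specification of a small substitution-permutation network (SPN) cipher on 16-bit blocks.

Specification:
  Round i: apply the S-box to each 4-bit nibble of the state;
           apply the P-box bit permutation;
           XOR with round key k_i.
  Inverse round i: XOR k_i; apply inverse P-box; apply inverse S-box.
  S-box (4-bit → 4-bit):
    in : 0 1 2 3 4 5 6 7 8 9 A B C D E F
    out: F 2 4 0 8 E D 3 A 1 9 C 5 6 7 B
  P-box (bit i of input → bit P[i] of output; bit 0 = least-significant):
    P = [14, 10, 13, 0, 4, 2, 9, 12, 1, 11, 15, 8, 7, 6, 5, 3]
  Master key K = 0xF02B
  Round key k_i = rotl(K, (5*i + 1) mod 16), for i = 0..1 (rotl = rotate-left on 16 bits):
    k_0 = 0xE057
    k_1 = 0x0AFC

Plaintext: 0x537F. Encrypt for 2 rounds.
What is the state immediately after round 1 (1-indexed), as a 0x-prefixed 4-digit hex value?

0xA42A

s_0 = plaintext = 0x537F
s_1 = Round(s_0, k_0) = 0xA42A
s_2 = Round(s_1, k_1) = 0x4975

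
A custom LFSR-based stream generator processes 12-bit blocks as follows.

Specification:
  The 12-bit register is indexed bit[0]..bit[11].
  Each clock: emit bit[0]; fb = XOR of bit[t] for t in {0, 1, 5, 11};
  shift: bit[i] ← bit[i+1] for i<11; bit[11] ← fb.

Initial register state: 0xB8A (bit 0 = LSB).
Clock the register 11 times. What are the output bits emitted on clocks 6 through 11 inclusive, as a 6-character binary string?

reg_0 = 0xB8A
clock 1: out=0, reg = 0x5C5
clock 2: out=1, reg = 0xAE2
clock 3: out=0, reg = 0xD71
clock 4: out=1, reg = 0xEB8
clock 5: out=0, reg = 0x75C
clock 6: out=0, reg = 0x3AE
clock 7: out=0, reg = 0x1D7
clock 8: out=1, reg = 0x0EB
clock 9: out=1, reg = 0x875
clock 10: out=1, reg = 0xC3A
clock 11: out=0, reg = 0xE1D

001110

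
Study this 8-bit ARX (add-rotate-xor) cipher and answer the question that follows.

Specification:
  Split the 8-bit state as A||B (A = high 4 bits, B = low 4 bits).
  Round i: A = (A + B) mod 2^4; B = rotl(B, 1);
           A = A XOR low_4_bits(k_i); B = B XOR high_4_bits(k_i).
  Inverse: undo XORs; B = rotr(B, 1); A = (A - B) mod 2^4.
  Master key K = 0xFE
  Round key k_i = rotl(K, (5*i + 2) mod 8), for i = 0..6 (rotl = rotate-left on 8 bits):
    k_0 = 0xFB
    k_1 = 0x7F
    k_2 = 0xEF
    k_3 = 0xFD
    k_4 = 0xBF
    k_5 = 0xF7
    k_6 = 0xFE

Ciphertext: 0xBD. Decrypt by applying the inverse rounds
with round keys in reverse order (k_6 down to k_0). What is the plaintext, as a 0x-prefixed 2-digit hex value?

0x36

s_0 = ciphertext = 0xBD
s_1 = InvRound(s_0, k_6) = 0x41
s_2 = InvRound(s_1, k_5) = 0xC7
s_3 = InvRound(s_2, k_4) = 0xD6
s_4 = InvRound(s_3, k_3) = 0x4C
s_5 = InvRound(s_4, k_2) = 0xA1
s_6 = InvRound(s_5, k_1) = 0x23
s_7 = InvRound(s_6, k_0) = 0x36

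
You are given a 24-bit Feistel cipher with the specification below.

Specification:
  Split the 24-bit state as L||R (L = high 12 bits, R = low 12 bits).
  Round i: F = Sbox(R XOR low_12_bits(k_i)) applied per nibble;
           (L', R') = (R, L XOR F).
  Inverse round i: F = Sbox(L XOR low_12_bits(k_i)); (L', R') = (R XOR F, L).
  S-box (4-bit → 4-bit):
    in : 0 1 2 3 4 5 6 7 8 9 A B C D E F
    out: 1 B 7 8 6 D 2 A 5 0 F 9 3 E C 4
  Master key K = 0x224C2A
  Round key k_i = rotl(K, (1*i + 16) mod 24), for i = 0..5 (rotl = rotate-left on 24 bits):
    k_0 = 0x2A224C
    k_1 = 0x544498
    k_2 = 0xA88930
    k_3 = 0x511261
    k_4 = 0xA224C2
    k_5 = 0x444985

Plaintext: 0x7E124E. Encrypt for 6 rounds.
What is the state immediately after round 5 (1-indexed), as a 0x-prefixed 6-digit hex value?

s_0 = plaintext = 0x7E124E
s_1 = Round(s_0, k_0) = 0x24E6F6
s_2 = Round(s_1, k_1) = 0x6F6562
s_3 = Round(s_2, k_2) = 0x562521
s_4 = Round(s_3, k_3) = 0x521F03
s_5 = Round(s_4, k_4) = 0xF03C1A
s_6 = Round(s_5, k_5) = 0xC1A207

0xF03C1A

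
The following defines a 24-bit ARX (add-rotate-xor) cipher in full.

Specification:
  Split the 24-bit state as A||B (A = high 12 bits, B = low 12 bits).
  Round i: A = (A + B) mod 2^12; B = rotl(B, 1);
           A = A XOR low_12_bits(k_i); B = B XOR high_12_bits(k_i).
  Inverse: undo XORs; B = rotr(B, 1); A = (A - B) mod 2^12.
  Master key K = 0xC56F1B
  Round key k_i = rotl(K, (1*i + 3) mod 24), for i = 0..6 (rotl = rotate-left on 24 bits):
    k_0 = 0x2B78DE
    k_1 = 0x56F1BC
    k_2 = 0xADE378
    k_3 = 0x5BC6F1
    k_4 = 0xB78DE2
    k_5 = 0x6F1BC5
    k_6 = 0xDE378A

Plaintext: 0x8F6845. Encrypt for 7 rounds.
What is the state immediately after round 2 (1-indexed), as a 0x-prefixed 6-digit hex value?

0xD9D117

s_0 = plaintext = 0x8F6845
s_1 = Round(s_0, k_0) = 0x9E523C
s_2 = Round(s_1, k_1) = 0xD9D117
s_3 = Round(s_2, k_2) = 0xDCC8F0
s_4 = Round(s_3, k_3) = 0x04D45D
s_5 = Round(s_4, k_4) = 0x9483C2
s_6 = Round(s_5, k_5) = 0x6CF175
s_7 = Round(s_6, k_6) = 0xFCEF09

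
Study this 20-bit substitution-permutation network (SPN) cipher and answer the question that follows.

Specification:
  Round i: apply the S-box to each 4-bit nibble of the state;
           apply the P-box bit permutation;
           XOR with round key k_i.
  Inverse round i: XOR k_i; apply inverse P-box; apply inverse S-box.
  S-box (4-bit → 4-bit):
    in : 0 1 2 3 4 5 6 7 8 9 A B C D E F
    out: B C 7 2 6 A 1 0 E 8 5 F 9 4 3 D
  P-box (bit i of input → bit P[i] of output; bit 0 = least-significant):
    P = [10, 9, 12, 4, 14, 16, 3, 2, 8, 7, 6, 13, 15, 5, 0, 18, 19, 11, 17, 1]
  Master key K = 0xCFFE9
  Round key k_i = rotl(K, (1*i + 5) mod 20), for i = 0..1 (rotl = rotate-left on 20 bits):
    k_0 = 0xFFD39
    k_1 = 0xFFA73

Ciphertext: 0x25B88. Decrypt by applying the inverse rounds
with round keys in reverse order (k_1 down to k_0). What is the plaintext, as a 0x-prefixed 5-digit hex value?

s_0 = ciphertext = 0x25B88
s_1 = InvRound(s_0, k_1) = 0xCBB49
s_2 = InvRound(s_1, k_0) = 0xD3DE0

0xD3DE0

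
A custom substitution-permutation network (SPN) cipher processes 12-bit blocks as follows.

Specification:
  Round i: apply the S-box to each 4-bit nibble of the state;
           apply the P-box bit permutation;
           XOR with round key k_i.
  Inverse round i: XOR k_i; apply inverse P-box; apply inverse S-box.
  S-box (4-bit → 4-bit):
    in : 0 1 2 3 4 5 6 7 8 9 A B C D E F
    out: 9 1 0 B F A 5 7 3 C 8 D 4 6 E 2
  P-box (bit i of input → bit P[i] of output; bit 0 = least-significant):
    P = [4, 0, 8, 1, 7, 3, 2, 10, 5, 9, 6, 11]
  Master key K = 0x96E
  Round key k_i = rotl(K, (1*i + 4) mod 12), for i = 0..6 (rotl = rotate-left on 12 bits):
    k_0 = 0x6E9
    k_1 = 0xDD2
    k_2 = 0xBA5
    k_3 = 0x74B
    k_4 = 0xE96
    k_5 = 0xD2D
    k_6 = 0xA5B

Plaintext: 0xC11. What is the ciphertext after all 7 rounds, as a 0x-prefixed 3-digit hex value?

0xF39

s_0 = plaintext = 0xC11
s_1 = Round(s_0, k_0) = 0x639
s_2 = Round(s_1, k_1) = 0x838
s_3 = Round(s_2, k_2) = 0xD1C
s_4 = Round(s_3, k_3) = 0x48B
s_5 = Round(s_4, k_4) = 0x56C
s_6 = Round(s_5, k_5) = 0x6A9
s_7 = Round(s_6, k_6) = 0xF39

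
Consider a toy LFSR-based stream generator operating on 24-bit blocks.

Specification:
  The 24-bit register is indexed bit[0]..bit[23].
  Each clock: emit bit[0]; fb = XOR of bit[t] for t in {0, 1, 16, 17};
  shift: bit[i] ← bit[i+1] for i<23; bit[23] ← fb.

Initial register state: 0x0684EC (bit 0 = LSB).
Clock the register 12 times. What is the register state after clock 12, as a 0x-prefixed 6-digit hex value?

reg_0 = 0x0684EC
clock 1: out=0, reg = 0x834276
clock 2: out=0, reg = 0xC1A13B
clock 3: out=1, reg = 0xE0D09D
clock 4: out=1, reg = 0xF0684E
clock 5: out=0, reg = 0xF83427
clock 6: out=1, reg = 0x7C1A13
clock 7: out=1, reg = 0x3E0D09
clock 8: out=1, reg = 0x1F0684
clock 9: out=0, reg = 0x0F8342
clock 10: out=0, reg = 0x87C1A1
clock 11: out=1, reg = 0xC3E0D0
clock 12: out=0, reg = 0x61F068

0x61F068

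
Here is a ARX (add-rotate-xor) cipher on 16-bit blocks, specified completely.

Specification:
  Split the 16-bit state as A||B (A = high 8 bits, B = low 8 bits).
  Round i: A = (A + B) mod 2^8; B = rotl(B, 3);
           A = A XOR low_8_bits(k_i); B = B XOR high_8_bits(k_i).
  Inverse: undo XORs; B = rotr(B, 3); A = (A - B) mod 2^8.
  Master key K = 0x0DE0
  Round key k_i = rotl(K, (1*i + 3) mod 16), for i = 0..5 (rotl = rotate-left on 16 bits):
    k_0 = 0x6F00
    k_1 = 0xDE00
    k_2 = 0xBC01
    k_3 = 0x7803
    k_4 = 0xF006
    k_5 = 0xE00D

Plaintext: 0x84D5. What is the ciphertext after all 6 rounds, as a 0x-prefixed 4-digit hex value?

0x8B0D

s_0 = plaintext = 0x84D5
s_1 = Round(s_0, k_0) = 0x59C1
s_2 = Round(s_1, k_1) = 0x1AD0
s_3 = Round(s_2, k_2) = 0xEB3A
s_4 = Round(s_3, k_3) = 0x26A9
s_5 = Round(s_4, k_4) = 0xC9BD
s_6 = Round(s_5, k_5) = 0x8B0D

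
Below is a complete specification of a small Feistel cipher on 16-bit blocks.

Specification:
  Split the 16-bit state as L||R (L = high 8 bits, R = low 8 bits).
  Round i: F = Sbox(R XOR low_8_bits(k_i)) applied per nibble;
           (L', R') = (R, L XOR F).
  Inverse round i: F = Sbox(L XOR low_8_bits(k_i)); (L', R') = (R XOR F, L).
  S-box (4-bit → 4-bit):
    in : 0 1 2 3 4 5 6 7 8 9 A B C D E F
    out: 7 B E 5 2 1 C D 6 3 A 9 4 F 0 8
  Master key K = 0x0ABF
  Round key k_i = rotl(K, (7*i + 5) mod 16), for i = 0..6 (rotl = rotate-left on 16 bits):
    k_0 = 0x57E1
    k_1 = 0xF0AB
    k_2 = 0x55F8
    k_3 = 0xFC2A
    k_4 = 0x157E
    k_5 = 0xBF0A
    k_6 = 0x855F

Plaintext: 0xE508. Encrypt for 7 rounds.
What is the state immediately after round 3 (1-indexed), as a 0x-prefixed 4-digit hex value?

s_0 = plaintext = 0xE508
s_1 = Round(s_0, k_0) = 0x08E6
s_2 = Round(s_1, k_1) = 0xE627
s_3 = Round(s_2, k_2) = 0x271E
s_4 = Round(s_3, k_3) = 0x1E75
s_5 = Round(s_4, k_4) = 0x7567
s_6 = Round(s_5, k_5) = 0x67BA
s_7 = Round(s_6, k_6) = 0xBA66

0x271E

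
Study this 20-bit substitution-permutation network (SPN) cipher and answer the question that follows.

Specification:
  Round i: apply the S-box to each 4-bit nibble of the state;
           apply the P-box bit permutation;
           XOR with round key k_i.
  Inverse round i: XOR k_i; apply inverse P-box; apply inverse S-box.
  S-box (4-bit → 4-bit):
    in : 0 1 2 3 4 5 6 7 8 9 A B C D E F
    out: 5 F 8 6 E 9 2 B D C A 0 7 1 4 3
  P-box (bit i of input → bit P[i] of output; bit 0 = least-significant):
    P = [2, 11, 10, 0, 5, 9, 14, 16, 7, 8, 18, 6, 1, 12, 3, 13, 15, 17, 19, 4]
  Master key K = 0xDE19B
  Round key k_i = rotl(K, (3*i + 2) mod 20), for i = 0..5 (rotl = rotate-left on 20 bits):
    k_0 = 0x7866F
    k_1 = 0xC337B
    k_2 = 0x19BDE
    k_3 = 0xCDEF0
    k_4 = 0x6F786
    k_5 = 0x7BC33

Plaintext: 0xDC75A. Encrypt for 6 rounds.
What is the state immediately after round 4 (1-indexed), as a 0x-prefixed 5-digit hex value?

0xE7D41

s_0 = plaintext = 0xDC75A
s_1 = Round(s_0, k_0) = 0x61F84
s_2 = Round(s_1, k_1) = 0xF4ED0
s_3 = Round(s_2, k_2) = 0x72FF2
s_4 = Round(s_3, k_3) = 0xE7D41
s_5 = Round(s_4, k_4) = 0xF8901
s_6 = Round(s_5, k_5) = 0x1505C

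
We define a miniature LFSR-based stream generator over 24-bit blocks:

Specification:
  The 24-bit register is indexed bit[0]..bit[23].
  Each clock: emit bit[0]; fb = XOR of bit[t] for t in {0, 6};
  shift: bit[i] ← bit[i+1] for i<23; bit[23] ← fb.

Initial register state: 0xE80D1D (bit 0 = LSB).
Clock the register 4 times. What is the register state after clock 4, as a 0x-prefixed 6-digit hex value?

reg_0 = 0xE80D1D
clock 1: out=1, reg = 0xF4068E
clock 2: out=0, reg = 0x7A0347
clock 3: out=1, reg = 0x3D01A3
clock 4: out=1, reg = 0x9E80D1

0x9E80D1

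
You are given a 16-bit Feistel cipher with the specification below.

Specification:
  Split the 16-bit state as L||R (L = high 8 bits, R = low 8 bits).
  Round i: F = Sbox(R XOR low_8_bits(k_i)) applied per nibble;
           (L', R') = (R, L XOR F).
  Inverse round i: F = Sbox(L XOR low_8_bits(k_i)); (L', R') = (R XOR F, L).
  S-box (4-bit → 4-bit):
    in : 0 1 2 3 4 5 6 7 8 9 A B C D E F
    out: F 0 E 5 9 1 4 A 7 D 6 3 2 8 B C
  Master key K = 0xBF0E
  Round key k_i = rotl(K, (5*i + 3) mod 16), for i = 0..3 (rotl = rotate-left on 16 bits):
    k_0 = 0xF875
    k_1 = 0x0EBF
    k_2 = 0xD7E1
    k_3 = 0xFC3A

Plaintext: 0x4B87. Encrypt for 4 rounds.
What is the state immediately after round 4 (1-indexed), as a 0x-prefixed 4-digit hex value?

s_0 = plaintext = 0x4B87
s_1 = Round(s_0, k_0) = 0x8785
s_2 = Round(s_1, k_1) = 0x85D1
s_3 = Round(s_2, k_2) = 0xD1DA
s_4 = Round(s_3, k_3) = 0xDA6E

0xDA6E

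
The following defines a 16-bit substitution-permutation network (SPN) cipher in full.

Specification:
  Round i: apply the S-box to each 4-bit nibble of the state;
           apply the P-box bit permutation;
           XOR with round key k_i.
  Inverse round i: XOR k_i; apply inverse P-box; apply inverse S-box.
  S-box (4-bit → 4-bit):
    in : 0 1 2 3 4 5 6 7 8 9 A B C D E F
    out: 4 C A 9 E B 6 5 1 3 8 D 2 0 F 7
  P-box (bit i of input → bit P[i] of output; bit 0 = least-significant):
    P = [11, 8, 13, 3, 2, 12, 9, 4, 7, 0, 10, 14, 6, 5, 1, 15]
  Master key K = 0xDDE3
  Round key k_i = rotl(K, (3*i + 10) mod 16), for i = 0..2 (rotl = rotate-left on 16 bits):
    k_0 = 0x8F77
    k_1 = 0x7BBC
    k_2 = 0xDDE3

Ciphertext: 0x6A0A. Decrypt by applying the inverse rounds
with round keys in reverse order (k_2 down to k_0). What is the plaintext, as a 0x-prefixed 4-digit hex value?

s_0 = ciphertext = 0x6A0A
s_1 = InvRound(s_0, k_2) = 0x5F64
s_2 = InvRound(s_1, k_1) = 0x87A1
s_3 = InvRound(s_2, k_0) = 0x7838

0x7838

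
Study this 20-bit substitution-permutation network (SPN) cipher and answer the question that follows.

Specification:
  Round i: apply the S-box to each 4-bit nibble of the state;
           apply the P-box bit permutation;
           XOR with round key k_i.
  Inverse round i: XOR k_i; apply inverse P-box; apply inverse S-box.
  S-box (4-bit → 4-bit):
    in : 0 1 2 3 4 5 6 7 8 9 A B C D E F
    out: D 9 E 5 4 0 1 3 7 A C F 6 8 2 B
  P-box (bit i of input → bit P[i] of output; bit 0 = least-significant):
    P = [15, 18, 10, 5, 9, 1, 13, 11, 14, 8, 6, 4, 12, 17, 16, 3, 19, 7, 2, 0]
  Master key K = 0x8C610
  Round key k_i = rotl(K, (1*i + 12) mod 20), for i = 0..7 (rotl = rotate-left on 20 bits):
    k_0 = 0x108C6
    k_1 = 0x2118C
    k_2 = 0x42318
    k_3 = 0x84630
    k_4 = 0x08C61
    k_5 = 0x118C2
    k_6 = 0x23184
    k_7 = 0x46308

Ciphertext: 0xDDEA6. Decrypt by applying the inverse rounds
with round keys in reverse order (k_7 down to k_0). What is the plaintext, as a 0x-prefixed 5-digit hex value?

s_0 = ciphertext = 0xDDEA6
s_1 = InvRound(s_0, k_7) = 0x80E20
s_2 = InvRound(s_1, k_6) = 0x87E0A
s_3 = InvRound(s_2, k_5) = 0x7A334
s_4 = InvRound(s_3, k_4) = 0xAC20C
s_5 = InvRound(s_4, k_3) = 0x49D50
s_6 = InvRound(s_5, k_2) = 0x51403
s_7 = InvRound(s_6, k_1) = 0x22EEC
s_8 = InvRound(s_7, k_0) = 0x5258A

0x5258A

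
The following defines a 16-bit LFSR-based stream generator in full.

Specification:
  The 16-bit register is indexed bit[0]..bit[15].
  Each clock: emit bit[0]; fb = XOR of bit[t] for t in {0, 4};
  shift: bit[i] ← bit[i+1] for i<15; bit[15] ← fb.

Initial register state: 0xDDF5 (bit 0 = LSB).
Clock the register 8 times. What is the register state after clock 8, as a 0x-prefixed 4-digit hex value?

reg_0 = 0xDDF5
clock 1: out=1, reg = 0x6EFA
clock 2: out=0, reg = 0xB77D
clock 3: out=1, reg = 0x5BBE
clock 4: out=0, reg = 0xADDF
clock 5: out=1, reg = 0x56EF
clock 6: out=1, reg = 0xAB77
clock 7: out=1, reg = 0x55BB
clock 8: out=1, reg = 0x2ADD

0x2ADD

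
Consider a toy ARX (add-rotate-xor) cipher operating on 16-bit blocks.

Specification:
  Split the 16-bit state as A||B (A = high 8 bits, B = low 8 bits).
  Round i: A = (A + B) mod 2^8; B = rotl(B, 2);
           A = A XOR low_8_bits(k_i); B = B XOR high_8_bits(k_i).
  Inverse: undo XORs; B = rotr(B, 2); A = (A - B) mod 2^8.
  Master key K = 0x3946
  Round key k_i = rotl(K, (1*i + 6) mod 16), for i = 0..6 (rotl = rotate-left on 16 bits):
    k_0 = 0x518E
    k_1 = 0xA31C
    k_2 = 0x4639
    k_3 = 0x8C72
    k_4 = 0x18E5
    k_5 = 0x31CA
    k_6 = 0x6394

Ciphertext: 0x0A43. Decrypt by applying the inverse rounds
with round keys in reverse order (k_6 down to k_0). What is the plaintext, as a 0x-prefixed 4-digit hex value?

0x2F6E

s_0 = ciphertext = 0x0A43
s_1 = InvRound(s_0, k_6) = 0x9608
s_2 = InvRound(s_1, k_5) = 0x0E4E
s_3 = InvRound(s_2, k_4) = 0x5695
s_4 = InvRound(s_3, k_3) = 0xDE46
s_5 = InvRound(s_4, k_2) = 0xE700
s_6 = InvRound(s_5, k_1) = 0x13E8
s_7 = InvRound(s_6, k_0) = 0x2F6E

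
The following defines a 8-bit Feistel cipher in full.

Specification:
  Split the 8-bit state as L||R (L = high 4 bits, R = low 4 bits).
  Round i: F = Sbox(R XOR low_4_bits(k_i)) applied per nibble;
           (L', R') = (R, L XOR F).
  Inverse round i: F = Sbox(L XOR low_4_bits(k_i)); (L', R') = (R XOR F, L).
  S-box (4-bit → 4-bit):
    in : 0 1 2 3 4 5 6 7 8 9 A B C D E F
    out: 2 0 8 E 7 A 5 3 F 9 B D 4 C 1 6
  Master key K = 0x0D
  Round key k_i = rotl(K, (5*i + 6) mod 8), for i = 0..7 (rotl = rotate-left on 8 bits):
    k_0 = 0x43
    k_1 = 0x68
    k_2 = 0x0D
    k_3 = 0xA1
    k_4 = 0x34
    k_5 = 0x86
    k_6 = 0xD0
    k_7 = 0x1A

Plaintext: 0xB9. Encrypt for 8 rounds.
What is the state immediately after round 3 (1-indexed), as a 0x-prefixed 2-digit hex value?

0x6D

s_0 = plaintext = 0xB9
s_1 = Round(s_0, k_0) = 0x90
s_2 = Round(s_1, k_1) = 0x06
s_3 = Round(s_2, k_2) = 0x6D
s_4 = Round(s_3, k_3) = 0xD2
s_5 = Round(s_4, k_4) = 0x28
s_6 = Round(s_5, k_5) = 0x83
s_7 = Round(s_6, k_6) = 0x36
s_8 = Round(s_7, k_7) = 0x67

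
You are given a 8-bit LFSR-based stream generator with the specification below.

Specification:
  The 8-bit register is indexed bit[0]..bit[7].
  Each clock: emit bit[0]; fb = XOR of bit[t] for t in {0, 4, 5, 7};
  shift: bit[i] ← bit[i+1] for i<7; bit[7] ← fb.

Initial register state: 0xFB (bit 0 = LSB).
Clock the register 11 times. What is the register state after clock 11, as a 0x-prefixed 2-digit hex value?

0xEB

reg_0 = 0xFB
clock 1: out=1, reg = 0x7D
clock 2: out=1, reg = 0xBE
clock 3: out=0, reg = 0xDF
clock 4: out=1, reg = 0xEF
clock 5: out=1, reg = 0xF7
clock 6: out=1, reg = 0x7B
clock 7: out=1, reg = 0xBD
clock 8: out=1, reg = 0x5E
clock 9: out=0, reg = 0xAF
clock 10: out=1, reg = 0xD7
clock 11: out=1, reg = 0xEB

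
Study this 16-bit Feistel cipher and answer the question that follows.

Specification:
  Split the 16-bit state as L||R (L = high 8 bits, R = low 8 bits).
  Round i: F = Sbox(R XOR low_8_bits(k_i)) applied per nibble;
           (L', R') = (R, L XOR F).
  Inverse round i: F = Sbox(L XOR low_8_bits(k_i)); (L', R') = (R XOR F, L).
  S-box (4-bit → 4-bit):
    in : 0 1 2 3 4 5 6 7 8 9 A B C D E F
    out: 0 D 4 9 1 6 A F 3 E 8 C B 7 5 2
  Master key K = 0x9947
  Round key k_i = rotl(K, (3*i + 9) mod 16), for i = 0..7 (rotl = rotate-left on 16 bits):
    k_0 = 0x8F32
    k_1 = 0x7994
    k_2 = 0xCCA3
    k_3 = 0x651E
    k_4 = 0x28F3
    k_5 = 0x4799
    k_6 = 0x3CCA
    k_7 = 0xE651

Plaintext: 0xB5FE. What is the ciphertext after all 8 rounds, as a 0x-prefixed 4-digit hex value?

0x88DB

s_0 = plaintext = 0xB5FE
s_1 = Round(s_0, k_0) = 0xFE0E
s_2 = Round(s_1, k_1) = 0x0E16
s_3 = Round(s_2, k_2) = 0x16C8
s_4 = Round(s_3, k_3) = 0xC86C
s_5 = Round(s_4, k_4) = 0x6C2A
s_6 = Round(s_5, k_5) = 0x2AA5
s_7 = Round(s_6, k_6) = 0xA588
s_8 = Round(s_7, k_7) = 0x88DB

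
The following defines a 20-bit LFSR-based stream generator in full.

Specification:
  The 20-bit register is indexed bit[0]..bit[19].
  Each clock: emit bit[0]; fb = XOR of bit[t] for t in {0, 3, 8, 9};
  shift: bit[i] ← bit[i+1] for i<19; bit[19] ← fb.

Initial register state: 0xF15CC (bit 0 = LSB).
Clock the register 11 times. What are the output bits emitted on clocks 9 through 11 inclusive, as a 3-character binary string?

101

reg_0 = 0xF15CC
clock 1: out=0, reg = 0x78AE6
clock 2: out=0, reg = 0xBC573
clock 3: out=1, reg = 0x5E2B9
clock 4: out=1, reg = 0xAF15C
clock 5: out=0, reg = 0x578AE
clock 6: out=0, reg = 0xABC57
clock 7: out=1, reg = 0xD5E2B
clock 8: out=1, reg = 0xEAF15
clock 9: out=1, reg = 0xF578A
clock 10: out=0, reg = 0xFABC5
clock 11: out=1, reg = 0xFD5E2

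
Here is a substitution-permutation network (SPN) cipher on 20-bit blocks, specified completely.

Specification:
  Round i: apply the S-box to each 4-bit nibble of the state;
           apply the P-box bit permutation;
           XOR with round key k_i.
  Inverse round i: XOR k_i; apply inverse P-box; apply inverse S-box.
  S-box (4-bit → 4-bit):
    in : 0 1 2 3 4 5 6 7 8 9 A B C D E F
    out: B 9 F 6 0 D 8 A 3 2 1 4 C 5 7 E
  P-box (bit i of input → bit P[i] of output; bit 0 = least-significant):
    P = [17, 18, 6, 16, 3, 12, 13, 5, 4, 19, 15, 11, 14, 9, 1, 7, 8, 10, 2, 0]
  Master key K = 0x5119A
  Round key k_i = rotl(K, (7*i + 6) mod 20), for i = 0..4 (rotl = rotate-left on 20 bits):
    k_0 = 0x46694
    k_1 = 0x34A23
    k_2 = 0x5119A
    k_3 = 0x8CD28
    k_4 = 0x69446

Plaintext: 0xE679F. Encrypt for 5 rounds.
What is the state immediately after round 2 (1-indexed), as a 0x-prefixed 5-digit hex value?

0x4EC8B

s_0 = plaintext = 0xE679F
s_1 = Round(s_0, k_0) = 0x97B50
s_2 = Round(s_1, k_1) = 0x4EC8B
s_3 = Round(s_2, k_2) = 0x5CBD0
s_4 = Round(s_3, k_3) = 0xF6CA7
s_5 = Round(s_4, k_4) = 0x318CB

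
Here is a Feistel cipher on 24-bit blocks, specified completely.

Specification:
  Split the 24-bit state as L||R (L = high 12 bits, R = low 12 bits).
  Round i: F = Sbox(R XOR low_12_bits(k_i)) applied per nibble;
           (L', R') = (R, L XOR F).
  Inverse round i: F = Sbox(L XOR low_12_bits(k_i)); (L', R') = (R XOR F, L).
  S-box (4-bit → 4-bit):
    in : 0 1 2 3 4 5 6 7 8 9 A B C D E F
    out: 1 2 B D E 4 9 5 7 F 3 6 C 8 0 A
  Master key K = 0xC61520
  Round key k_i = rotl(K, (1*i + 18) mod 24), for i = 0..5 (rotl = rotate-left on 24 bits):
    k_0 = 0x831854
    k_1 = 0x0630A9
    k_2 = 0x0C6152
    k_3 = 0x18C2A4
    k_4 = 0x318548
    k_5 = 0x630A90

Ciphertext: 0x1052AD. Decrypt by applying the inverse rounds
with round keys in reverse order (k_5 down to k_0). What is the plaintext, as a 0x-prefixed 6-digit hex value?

0x3DAFA1

s_0 = ciphertext = 0x1052AD
s_1 = InvRound(s_0, k_5) = 0x459105
s_2 = InvRound(s_1, k_4) = 0x327459
s_3 = InvRound(s_2, k_3) = 0x624327
s_4 = InvRound(s_3, k_2) = 0x67E624
s_5 = InvRound(s_4, k_1) = 0xFA167E
s_6 = InvRound(s_5, k_0) = 0x3DAFA1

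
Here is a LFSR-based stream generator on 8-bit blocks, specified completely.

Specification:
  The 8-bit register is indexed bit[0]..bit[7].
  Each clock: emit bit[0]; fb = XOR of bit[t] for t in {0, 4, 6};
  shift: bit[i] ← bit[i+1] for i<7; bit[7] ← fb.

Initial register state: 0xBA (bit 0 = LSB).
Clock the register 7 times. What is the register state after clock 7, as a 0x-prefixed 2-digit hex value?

0x7F

reg_0 = 0xBA
clock 1: out=0, reg = 0xDD
clock 2: out=1, reg = 0xEE
clock 3: out=0, reg = 0xF7
clock 4: out=1, reg = 0xFB
clock 5: out=1, reg = 0xFD
clock 6: out=1, reg = 0xFE
clock 7: out=0, reg = 0x7F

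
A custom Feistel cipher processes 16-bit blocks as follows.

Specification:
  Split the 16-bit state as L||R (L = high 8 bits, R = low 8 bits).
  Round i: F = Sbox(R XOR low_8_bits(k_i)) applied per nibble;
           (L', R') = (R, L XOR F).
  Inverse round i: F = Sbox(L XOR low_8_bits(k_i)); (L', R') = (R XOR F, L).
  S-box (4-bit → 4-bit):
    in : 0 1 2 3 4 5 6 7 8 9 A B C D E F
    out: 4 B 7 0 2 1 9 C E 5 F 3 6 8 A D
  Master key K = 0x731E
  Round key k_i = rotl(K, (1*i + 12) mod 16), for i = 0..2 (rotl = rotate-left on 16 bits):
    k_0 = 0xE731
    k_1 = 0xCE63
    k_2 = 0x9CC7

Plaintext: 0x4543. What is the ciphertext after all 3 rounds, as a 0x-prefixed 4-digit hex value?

0xE8FF

s_0 = plaintext = 0x4543
s_1 = Round(s_0, k_0) = 0x4382
s_2 = Round(s_1, k_1) = 0x82E8
s_3 = Round(s_2, k_2) = 0xE8FF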